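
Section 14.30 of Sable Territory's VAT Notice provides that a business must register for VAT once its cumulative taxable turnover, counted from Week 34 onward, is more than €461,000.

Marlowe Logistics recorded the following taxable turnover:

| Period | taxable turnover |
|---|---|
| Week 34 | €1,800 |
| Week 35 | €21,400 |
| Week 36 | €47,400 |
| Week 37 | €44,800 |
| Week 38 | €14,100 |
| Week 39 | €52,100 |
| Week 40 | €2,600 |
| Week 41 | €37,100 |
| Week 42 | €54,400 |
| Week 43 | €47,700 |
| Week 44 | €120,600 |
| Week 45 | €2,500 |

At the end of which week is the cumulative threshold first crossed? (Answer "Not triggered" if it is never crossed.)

Not triggered

Through Week 34: €1,800
Through Week 35: €23,200
Through Week 36: €70,600
Through Week 37: €115,400
Through Week 38: €129,500
Through Week 39: €181,600
Through Week 40: €184,200
Through Week 41: €221,300
Through Week 42: €275,700
Through Week 43: €323,400
Through Week 44: €444,000
Through Week 45: €446,500
Final cumulative total €446,500 ≤ €461,000; the threshold is never exceeded.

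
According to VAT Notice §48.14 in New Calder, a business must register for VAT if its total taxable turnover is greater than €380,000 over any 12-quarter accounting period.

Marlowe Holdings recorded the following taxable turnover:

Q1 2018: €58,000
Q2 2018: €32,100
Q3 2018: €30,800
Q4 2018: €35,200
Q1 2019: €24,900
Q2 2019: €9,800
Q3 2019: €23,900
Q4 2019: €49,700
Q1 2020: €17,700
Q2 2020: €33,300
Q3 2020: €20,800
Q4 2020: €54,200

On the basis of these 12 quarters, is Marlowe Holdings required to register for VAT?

Yes

Total taxable turnover: €58,000 + €32,100 + €30,800 + €35,200 + €24,900 + €9,800 + €23,900 + €49,700 + €17,700 + €33,300 + €20,800 + €54,200 = €390,400.
€390,400 > €380,000, so the threshold is exceeded.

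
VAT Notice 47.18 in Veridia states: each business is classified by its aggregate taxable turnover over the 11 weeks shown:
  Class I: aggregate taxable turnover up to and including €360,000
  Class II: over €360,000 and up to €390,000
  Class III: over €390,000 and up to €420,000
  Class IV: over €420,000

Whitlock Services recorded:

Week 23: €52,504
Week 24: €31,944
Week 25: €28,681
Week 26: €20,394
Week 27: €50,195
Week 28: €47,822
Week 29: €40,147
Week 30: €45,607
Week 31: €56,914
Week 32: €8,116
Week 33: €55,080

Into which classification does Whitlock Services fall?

Aggregate taxable turnover: €52,504 + €31,944 + €28,681 + €20,394 + €50,195 + €47,822 + €40,147 + €45,607 + €56,914 + €8,116 + €55,080 = €437,404.
€437,404 > €420,000, so Class IV applies.

Class IV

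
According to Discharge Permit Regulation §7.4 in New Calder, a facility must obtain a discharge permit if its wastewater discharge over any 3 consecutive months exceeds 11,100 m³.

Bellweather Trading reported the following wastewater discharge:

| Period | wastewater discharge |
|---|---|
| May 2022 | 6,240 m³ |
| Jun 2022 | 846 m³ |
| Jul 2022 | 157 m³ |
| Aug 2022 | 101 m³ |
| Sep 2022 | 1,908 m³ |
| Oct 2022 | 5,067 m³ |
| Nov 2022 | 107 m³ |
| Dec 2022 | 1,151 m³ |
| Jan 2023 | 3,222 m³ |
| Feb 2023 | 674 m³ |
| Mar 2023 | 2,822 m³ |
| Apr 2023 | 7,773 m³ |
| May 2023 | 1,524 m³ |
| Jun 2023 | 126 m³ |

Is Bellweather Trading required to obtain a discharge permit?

Yes

May 2022–Jul 2022: 6,240 m³ + 846 m³ + 157 m³ = 7,243 m³ (under)
Jun 2022–Aug 2022: 846 m³ + 157 m³ + 101 m³ = 1,104 m³ (under)
Jul 2022–Sep 2022: 157 m³ + 101 m³ + 1,908 m³ = 2,166 m³ (under)
Aug 2022–Oct 2022: 101 m³ + 1,908 m³ + 5,067 m³ = 7,076 m³ (under)
Sep 2022–Nov 2022: 1,908 m³ + 5,067 m³ + 107 m³ = 7,082 m³ (under)
Oct 2022–Dec 2022: 5,067 m³ + 107 m³ + 1,151 m³ = 6,325 m³ (under)
Nov 2022–Jan 2023: 107 m³ + 1,151 m³ + 3,222 m³ = 4,480 m³ (under)
Dec 2022–Feb 2023: 1,151 m³ + 3,222 m³ + 674 m³ = 5,047 m³ (under)
Jan 2023–Mar 2023: 3,222 m³ + 674 m³ + 2,822 m³ = 6,718 m³ (under)
Feb 2023–Apr 2023: 674 m³ + 2,822 m³ + 7,773 m³ = 11,269 m³ (over)
Mar 2023–May 2023: 2,822 m³ + 7,773 m³ + 1,524 m³ = 12,119 m³ (over)
Apr 2023–Jun 2023: 7,773 m³ + 1,524 m³ + 126 m³ = 9,423 m³ (under)
At least one window exceeds 11,100 m³.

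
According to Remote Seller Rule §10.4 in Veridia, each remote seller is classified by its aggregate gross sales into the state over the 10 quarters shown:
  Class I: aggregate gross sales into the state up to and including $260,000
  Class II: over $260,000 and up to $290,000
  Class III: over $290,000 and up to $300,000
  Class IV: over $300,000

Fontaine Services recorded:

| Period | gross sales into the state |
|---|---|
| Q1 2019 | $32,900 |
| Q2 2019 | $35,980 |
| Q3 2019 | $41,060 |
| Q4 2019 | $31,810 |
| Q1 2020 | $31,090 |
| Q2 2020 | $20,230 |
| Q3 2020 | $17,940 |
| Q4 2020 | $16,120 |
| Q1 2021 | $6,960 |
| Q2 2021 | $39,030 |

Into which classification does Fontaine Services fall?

Aggregate gross sales into the state: $32,900 + $35,980 + $41,060 + $31,810 + $31,090 + $20,230 + $17,940 + $16,120 + $6,960 + $39,030 = $273,120.
$260,000 < $273,120 ≤ $290,000, so Class II applies.

Class II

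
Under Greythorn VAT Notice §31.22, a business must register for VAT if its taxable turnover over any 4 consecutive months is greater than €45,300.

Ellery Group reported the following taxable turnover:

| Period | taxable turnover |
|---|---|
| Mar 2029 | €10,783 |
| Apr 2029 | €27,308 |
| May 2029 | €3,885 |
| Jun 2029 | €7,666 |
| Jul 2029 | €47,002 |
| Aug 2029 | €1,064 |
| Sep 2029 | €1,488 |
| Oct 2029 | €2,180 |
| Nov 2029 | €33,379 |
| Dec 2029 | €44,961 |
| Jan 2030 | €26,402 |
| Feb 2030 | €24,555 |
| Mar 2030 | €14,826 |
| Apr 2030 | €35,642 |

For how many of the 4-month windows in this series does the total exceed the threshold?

Mar 2029–Jun 2029: €10,783 + €27,308 + €3,885 + €7,666 = €49,642 (over)
Apr 2029–Jul 2029: €27,308 + €3,885 + €7,666 + €47,002 = €85,861 (over)
May 2029–Aug 2029: €3,885 + €7,666 + €47,002 + €1,064 = €59,617 (over)
Jun 2029–Sep 2029: €7,666 + €47,002 + €1,064 + €1,488 = €57,220 (over)
Jul 2029–Oct 2029: €47,002 + €1,064 + €1,488 + €2,180 = €51,734 (over)
Aug 2029–Nov 2029: €1,064 + €1,488 + €2,180 + €33,379 = €38,111 (under)
Sep 2029–Dec 2029: €1,488 + €2,180 + €33,379 + €44,961 = €82,008 (over)
Oct 2029–Jan 2030: €2,180 + €33,379 + €44,961 + €26,402 = €106,922 (over)
Nov 2029–Feb 2030: €33,379 + €44,961 + €26,402 + €24,555 = €129,297 (over)
Dec 2029–Mar 2030: €44,961 + €26,402 + €24,555 + €14,826 = €110,744 (over)
Jan 2030–Apr 2030: €26,402 + €24,555 + €14,826 + €35,642 = €101,425 (over)
10 windows exceed the threshold.

10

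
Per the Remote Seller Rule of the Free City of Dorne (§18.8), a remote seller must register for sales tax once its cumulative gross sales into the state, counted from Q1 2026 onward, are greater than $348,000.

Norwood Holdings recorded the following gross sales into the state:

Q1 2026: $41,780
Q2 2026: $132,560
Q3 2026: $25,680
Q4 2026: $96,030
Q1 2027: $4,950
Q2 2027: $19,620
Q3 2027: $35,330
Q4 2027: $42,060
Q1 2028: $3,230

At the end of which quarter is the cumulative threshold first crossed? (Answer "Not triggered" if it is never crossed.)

Through Q1 2026: $41,780
Through Q2 2026: $174,340
Through Q3 2026: $200,020
Through Q4 2026: $296,050
Through Q1 2027: $301,000
Through Q2 2027: $320,620
Through Q3 2027: $355,950 ← exceeds threshold

Q3 2027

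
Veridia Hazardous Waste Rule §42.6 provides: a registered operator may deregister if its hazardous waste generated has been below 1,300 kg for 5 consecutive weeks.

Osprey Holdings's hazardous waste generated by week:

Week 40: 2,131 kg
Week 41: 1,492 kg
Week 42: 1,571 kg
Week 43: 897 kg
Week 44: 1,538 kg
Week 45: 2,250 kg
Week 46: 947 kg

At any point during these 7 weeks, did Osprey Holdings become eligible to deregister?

No

Weeks below 1,300 kg: Week 43, Week 46.
Longest run of consecutive weeks below the threshold: 1.
1 < 5, so Osprey Holdings never became eligible.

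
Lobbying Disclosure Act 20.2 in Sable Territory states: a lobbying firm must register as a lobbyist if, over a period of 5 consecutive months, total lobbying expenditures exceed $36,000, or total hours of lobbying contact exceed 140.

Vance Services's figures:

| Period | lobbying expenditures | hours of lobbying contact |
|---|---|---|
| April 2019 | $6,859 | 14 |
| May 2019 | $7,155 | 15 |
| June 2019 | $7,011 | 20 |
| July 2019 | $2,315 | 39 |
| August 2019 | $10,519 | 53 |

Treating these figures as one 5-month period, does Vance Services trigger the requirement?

Yes

Total lobbying expenditures: $6,859 + $7,155 + $7,011 + $2,315 + $10,519 = $33,859 (≤ $36,000).
Total hours of lobbying contact: 14 + 15 + 20 + 39 + 53 = 141 (> 140).
The test is 'or': at least one threshold is exceeded.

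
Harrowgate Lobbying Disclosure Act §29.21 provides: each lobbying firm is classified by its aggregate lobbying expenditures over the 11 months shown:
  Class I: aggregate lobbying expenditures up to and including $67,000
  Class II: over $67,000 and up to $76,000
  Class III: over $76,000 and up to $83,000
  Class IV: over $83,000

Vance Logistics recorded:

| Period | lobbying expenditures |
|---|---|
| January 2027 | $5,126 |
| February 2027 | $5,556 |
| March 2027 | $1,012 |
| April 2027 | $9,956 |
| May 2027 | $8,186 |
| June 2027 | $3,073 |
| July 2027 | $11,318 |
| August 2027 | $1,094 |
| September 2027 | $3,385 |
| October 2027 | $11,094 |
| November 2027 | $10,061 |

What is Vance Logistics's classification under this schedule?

Class II

Aggregate lobbying expenditures: $5,126 + $5,556 + $1,012 + $9,956 + $8,186 + $3,073 + $11,318 + $1,094 + $3,385 + $11,094 + $10,061 = $69,861.
$67,000 < $69,861 ≤ $76,000, so Class II applies.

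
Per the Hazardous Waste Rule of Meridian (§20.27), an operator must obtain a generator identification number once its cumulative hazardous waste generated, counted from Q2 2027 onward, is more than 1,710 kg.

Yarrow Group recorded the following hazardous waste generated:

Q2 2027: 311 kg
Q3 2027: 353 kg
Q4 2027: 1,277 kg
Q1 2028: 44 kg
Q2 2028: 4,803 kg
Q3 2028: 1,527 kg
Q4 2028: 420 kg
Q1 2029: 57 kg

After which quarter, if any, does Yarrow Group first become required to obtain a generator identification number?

Q4 2027

Through Q2 2027: 311 kg
Through Q3 2027: 664 kg
Through Q4 2027: 1,941 kg ← exceeds threshold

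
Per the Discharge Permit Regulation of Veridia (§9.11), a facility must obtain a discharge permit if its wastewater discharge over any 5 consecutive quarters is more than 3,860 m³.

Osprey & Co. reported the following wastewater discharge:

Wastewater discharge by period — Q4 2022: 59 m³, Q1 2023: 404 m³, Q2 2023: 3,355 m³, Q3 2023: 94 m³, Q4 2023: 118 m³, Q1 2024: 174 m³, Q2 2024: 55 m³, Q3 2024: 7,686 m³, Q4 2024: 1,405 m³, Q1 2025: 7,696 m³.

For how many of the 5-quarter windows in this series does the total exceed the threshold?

Q4 2022–Q4 2023: 59 m³ + 404 m³ + 3,355 m³ + 94 m³ + 118 m³ = 4,030 m³ (over)
Q1 2023–Q1 2024: 404 m³ + 3,355 m³ + 94 m³ + 118 m³ + 174 m³ = 4,145 m³ (over)
Q2 2023–Q2 2024: 3,355 m³ + 94 m³ + 118 m³ + 174 m³ + 55 m³ = 3,796 m³ (under)
Q3 2023–Q3 2024: 94 m³ + 118 m³ + 174 m³ + 55 m³ + 7,686 m³ = 8,127 m³ (over)
Q4 2023–Q4 2024: 118 m³ + 174 m³ + 55 m³ + 7,686 m³ + 1,405 m³ = 9,438 m³ (over)
Q1 2024–Q1 2025: 174 m³ + 55 m³ + 7,686 m³ + 1,405 m³ + 7,696 m³ = 17,016 m³ (over)
5 windows exceed the threshold.

5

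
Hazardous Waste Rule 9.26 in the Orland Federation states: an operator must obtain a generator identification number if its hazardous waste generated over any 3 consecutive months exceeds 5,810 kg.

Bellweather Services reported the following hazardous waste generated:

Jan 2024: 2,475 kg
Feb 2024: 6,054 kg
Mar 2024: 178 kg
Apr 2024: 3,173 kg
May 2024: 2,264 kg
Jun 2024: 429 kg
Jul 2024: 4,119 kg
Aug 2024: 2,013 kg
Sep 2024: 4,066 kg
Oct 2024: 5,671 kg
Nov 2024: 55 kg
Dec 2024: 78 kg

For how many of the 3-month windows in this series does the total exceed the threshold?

8

Jan 2024–Mar 2024: 2,475 kg + 6,054 kg + 178 kg = 8,707 kg (over)
Feb 2024–Apr 2024: 6,054 kg + 178 kg + 3,173 kg = 9,405 kg (over)
Mar 2024–May 2024: 178 kg + 3,173 kg + 2,264 kg = 5,615 kg (under)
Apr 2024–Jun 2024: 3,173 kg + 2,264 kg + 429 kg = 5,866 kg (over)
May 2024–Jul 2024: 2,264 kg + 429 kg + 4,119 kg = 6,812 kg (over)
Jun 2024–Aug 2024: 429 kg + 4,119 kg + 2,013 kg = 6,561 kg (over)
Jul 2024–Sep 2024: 4,119 kg + 2,013 kg + 4,066 kg = 10,198 kg (over)
Aug 2024–Oct 2024: 2,013 kg + 4,066 kg + 5,671 kg = 11,750 kg (over)
Sep 2024–Nov 2024: 4,066 kg + 5,671 kg + 55 kg = 9,792 kg (over)
Oct 2024–Dec 2024: 5,671 kg + 55 kg + 78 kg = 5,804 kg (under)
8 windows exceed the threshold.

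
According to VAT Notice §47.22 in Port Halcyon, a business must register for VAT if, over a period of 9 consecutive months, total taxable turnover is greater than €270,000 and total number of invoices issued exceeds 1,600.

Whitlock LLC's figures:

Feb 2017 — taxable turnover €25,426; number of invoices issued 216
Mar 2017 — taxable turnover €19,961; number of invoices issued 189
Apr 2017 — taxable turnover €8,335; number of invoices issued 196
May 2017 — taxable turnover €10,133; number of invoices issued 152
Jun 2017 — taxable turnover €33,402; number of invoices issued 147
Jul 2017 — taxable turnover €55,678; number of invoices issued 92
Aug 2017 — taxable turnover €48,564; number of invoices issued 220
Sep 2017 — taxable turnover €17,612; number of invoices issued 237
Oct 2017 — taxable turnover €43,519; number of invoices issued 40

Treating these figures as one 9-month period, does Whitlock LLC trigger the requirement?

Total taxable turnover: €25,426 + €19,961 + €8,335 + €10,133 + €33,402 + €55,678 + €48,564 + €17,612 + €43,519 = €262,630 (≤ €270,000).
Total number of invoices issued: 216 + 189 + 196 + 152 + 147 + 92 + 220 + 237 + 40 = 1,489 (≤ 1,600).
The test is 'and': the rule requires both, and at least one is not exceeded.

No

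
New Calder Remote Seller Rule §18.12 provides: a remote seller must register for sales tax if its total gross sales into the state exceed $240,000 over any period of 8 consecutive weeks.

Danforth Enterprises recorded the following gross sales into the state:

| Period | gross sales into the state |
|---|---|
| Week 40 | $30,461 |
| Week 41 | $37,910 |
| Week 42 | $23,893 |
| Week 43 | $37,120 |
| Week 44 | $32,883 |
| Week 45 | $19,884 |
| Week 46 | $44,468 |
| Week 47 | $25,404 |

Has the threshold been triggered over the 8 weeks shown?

Total gross sales into the state: $30,461 + $37,910 + $23,893 + $37,120 + $32,883 + $19,884 + $44,468 + $25,404 = $252,023.
$252,023 > $240,000, so the threshold is exceeded.

Yes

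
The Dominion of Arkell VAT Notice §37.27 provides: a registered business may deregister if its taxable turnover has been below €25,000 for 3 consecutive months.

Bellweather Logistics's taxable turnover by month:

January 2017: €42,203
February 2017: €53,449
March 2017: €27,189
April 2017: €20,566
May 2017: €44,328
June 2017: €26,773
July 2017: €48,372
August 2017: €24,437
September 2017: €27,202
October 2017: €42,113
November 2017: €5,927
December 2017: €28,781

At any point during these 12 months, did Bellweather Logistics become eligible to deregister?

Months below €25,000: April 2017, August 2017, November 2017.
Longest run of consecutive months below the threshold: 1.
1 < 3, so Bellweather Logistics never became eligible.

No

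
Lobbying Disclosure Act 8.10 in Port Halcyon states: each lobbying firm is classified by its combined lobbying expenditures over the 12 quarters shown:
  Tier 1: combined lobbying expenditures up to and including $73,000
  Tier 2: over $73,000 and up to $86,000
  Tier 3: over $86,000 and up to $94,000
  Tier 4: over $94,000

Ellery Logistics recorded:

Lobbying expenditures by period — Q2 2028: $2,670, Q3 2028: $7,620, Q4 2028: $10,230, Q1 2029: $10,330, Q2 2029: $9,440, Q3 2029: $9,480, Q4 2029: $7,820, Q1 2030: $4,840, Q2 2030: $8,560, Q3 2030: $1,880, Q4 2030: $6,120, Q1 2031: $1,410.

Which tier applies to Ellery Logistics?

Combined lobbying expenditures: $2,670 + $7,620 + $10,230 + $10,330 + $9,440 + $9,480 + $7,820 + $4,840 + $8,560 + $1,880 + $6,120 + $1,410 = $80,400.
$73,000 < $80,400 ≤ $86,000, so Tier 2 applies.

Tier 2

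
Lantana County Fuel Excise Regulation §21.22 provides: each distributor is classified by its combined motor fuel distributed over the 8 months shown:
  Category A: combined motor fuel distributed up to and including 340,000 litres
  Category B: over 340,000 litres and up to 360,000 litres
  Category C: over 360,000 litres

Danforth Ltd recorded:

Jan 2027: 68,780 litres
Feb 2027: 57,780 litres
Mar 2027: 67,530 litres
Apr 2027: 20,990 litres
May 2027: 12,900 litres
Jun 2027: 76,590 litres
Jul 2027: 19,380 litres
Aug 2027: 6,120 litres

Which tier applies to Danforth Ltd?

Category A

Combined motor fuel distributed: 68,780 litres + 57,780 litres + 67,530 litres + 20,990 litres + 12,900 litres + 76,590 litres + 19,380 litres + 6,120 litres = 330,070 litres.
330,070 litres ≤ 340,000 litres, so Category A applies.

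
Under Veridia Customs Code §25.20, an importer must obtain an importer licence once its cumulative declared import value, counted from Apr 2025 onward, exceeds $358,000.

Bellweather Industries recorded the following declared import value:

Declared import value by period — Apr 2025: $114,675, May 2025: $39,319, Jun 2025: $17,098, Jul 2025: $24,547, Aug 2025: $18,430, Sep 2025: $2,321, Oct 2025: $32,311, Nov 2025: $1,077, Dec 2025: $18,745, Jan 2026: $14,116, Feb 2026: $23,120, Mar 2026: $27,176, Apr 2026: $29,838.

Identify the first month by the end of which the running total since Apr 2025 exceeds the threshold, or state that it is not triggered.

Through Apr 2025: $114,675
Through May 2025: $153,994
Through Jun 2025: $171,092
Through Jul 2025: $195,639
Through Aug 2025: $214,069
Through Sep 2025: $216,390
Through Oct 2025: $248,701
Through Nov 2025: $249,778
Through Dec 2025: $268,523
Through Jan 2026: $282,639
Through Feb 2026: $305,759
Through Mar 2026: $332,935
Through Apr 2026: $362,773 ← exceeds threshold

Apr 2026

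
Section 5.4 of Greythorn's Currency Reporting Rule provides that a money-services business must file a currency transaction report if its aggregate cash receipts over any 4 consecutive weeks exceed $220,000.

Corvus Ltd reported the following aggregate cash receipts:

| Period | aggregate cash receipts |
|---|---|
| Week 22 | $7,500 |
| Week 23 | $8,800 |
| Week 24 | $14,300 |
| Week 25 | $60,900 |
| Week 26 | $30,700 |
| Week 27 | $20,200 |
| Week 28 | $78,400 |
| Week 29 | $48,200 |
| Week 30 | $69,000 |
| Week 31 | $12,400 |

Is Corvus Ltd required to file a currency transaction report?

Week 22–Week 25: $7,500 + $8,800 + $14,300 + $60,900 = $91,500 (under)
Week 23–Week 26: $8,800 + $14,300 + $60,900 + $30,700 = $114,700 (under)
Week 24–Week 27: $14,300 + $60,900 + $30,700 + $20,200 = $126,100 (under)
Week 25–Week 28: $60,900 + $30,700 + $20,200 + $78,400 = $190,200 (under)
Week 26–Week 29: $30,700 + $20,200 + $78,400 + $48,200 = $177,500 (under)
Week 27–Week 30: $20,200 + $78,400 + $48,200 + $69,000 = $215,800 (under)
Week 28–Week 31: $78,400 + $48,200 + $69,000 + $12,400 = $208,000 (under)
No window exceeds $220,000.

No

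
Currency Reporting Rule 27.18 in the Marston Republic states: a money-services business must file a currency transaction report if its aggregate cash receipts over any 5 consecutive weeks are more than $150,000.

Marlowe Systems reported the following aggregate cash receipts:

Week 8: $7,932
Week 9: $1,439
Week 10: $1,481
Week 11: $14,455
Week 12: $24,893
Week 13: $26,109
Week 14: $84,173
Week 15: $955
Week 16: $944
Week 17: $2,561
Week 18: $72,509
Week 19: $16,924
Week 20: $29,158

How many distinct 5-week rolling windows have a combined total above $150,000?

Week 8–Week 12: $7,932 + $1,439 + $1,481 + $14,455 + $24,893 = $50,200 (under)
Week 9–Week 13: $1,439 + $1,481 + $14,455 + $24,893 + $26,109 = $68,377 (under)
Week 10–Week 14: $1,481 + $14,455 + $24,893 + $26,109 + $84,173 = $151,111 (over)
Week 11–Week 15: $14,455 + $24,893 + $26,109 + $84,173 + $955 = $150,585 (over)
Week 12–Week 16: $24,893 + $26,109 + $84,173 + $955 + $944 = $137,074 (under)
Week 13–Week 17: $26,109 + $84,173 + $955 + $944 + $2,561 = $114,742 (under)
Week 14–Week 18: $84,173 + $955 + $944 + $2,561 + $72,509 = $161,142 (over)
Week 15–Week 19: $955 + $944 + $2,561 + $72,509 + $16,924 = $93,893 (under)
Week 16–Week 20: $944 + $2,561 + $72,509 + $16,924 + $29,158 = $122,096 (under)
3 windows exceed the threshold.

3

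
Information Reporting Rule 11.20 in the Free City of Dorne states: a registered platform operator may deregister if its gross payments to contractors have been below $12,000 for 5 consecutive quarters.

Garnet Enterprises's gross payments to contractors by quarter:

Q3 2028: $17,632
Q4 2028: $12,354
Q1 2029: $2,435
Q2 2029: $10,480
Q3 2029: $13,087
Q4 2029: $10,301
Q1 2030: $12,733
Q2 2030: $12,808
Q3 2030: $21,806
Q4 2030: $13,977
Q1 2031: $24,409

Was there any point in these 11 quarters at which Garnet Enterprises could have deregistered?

Quarters below $12,000: Q1 2029, Q2 2029, Q4 2029.
Longest run of consecutive quarters below the threshold: 2.
2 < 5, so Garnet Enterprises never became eligible.

No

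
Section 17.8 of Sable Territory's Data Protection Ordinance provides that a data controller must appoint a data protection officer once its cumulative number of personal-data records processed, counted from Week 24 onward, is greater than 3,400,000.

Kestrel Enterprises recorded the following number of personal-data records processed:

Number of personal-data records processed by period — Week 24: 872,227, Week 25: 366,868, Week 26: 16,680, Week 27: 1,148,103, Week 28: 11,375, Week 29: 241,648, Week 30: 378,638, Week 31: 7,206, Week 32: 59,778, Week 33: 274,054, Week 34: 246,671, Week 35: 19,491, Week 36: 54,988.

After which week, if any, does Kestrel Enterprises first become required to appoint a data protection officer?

Week 34

Through Week 24: 872,227
Through Week 25: 1,239,095
Through Week 26: 1,255,775
Through Week 27: 2,403,878
Through Week 28: 2,415,253
Through Week 29: 2,656,901
Through Week 30: 3,035,539
Through Week 31: 3,042,745
Through Week 32: 3,102,523
Through Week 33: 3,376,577
Through Week 34: 3,623,248 ← exceeds threshold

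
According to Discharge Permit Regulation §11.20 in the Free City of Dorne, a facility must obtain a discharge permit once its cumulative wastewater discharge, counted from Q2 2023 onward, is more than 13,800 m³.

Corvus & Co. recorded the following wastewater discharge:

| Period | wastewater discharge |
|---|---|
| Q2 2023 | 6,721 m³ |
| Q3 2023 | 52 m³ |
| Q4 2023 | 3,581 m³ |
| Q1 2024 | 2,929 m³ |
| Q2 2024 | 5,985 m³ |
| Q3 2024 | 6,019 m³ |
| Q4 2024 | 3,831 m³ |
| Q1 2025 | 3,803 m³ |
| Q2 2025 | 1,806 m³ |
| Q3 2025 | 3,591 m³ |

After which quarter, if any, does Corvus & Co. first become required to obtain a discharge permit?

Q2 2024

Through Q2 2023: 6,721 m³
Through Q3 2023: 6,773 m³
Through Q4 2023: 10,354 m³
Through Q1 2024: 13,283 m³
Through Q2 2024: 19,268 m³ ← exceeds threshold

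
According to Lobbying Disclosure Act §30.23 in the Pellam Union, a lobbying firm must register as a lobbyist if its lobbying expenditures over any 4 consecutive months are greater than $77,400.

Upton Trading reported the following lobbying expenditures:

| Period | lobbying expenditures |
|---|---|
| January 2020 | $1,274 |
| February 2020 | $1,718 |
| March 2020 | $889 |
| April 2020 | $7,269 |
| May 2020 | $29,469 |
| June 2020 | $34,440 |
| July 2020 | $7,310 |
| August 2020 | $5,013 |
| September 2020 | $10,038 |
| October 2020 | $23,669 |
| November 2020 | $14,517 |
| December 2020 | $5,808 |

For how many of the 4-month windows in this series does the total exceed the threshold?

1

January 2020–April 2020: $1,274 + $1,718 + $889 + $7,269 = $11,150 (under)
February 2020–May 2020: $1,718 + $889 + $7,269 + $29,469 = $39,345 (under)
March 2020–June 2020: $889 + $7,269 + $29,469 + $34,440 = $72,067 (under)
April 2020–July 2020: $7,269 + $29,469 + $34,440 + $7,310 = $78,488 (over)
May 2020–August 2020: $29,469 + $34,440 + $7,310 + $5,013 = $76,232 (under)
June 2020–September 2020: $34,440 + $7,310 + $5,013 + $10,038 = $56,801 (under)
July 2020–October 2020: $7,310 + $5,013 + $10,038 + $23,669 = $46,030 (under)
August 2020–November 2020: $5,013 + $10,038 + $23,669 + $14,517 = $53,237 (under)
September 2020–December 2020: $10,038 + $23,669 + $14,517 + $5,808 = $54,032 (under)
1 window exceeds the threshold.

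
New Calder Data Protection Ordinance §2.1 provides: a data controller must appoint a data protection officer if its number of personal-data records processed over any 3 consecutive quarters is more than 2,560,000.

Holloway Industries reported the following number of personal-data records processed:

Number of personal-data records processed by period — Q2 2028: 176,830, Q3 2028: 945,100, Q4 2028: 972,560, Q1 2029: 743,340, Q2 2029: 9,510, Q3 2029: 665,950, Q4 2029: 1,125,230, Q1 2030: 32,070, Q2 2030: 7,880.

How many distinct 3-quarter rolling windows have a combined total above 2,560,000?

Q2 2028–Q4 2028: 176,830 + 945,100 + 972,560 = 2,094,490 (under)
Q3 2028–Q1 2029: 945,100 + 972,560 + 743,340 = 2,661,000 (over)
Q4 2028–Q2 2029: 972,560 + 743,340 + 9,510 = 1,725,410 (under)
Q1 2029–Q3 2029: 743,340 + 9,510 + 665,950 = 1,418,800 (under)
Q2 2029–Q4 2029: 9,510 + 665,950 + 1,125,230 = 1,800,690 (under)
Q3 2029–Q1 2030: 665,950 + 1,125,230 + 32,070 = 1,823,250 (under)
Q4 2029–Q2 2030: 1,125,230 + 32,070 + 7,880 = 1,165,180 (under)
1 window exceeds the threshold.

1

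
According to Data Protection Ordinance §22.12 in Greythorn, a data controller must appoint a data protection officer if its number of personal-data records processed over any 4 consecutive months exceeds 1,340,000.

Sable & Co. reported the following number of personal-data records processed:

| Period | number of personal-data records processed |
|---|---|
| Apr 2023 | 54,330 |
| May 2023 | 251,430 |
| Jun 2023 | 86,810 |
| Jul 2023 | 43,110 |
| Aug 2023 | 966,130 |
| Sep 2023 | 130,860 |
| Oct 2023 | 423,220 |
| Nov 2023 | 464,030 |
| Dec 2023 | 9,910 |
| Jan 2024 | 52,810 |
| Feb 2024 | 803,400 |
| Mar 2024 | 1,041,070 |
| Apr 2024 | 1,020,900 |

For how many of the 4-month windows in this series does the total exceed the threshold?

Apr 2023–Jul 2023: 54,330 + 251,430 + 86,810 + 43,110 = 435,680 (under)
May 2023–Aug 2023: 251,430 + 86,810 + 43,110 + 966,130 = 1,347,480 (over)
Jun 2023–Sep 2023: 86,810 + 43,110 + 966,130 + 130,860 = 1,226,910 (under)
Jul 2023–Oct 2023: 43,110 + 966,130 + 130,860 + 423,220 = 1,563,320 (over)
Aug 2023–Nov 2023: 966,130 + 130,860 + 423,220 + 464,030 = 1,984,240 (over)
Sep 2023–Dec 2023: 130,860 + 423,220 + 464,030 + 9,910 = 1,028,020 (under)
Oct 2023–Jan 2024: 423,220 + 464,030 + 9,910 + 52,810 = 949,970 (under)
Nov 2023–Feb 2024: 464,030 + 9,910 + 52,810 + 803,400 = 1,330,150 (under)
Dec 2023–Mar 2024: 9,910 + 52,810 + 803,400 + 1,041,070 = 1,907,190 (over)
Jan 2024–Apr 2024: 52,810 + 803,400 + 1,041,070 + 1,020,900 = 2,918,180 (over)
5 windows exceed the threshold.

5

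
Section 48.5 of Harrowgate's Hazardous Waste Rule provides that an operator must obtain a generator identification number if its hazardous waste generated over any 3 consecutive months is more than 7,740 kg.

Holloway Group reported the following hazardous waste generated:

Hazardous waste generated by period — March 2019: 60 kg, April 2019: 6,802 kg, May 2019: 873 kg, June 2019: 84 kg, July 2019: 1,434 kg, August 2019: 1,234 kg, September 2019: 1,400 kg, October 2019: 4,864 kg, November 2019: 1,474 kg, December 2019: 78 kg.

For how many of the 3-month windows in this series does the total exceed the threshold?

1

March 2019–May 2019: 60 kg + 6,802 kg + 873 kg = 7,735 kg (under)
April 2019–June 2019: 6,802 kg + 873 kg + 84 kg = 7,759 kg (over)
May 2019–July 2019: 873 kg + 84 kg + 1,434 kg = 2,391 kg (under)
June 2019–August 2019: 84 kg + 1,434 kg + 1,234 kg = 2,752 kg (under)
July 2019–September 2019: 1,434 kg + 1,234 kg + 1,400 kg = 4,068 kg (under)
August 2019–October 2019: 1,234 kg + 1,400 kg + 4,864 kg = 7,498 kg (under)
September 2019–November 2019: 1,400 kg + 4,864 kg + 1,474 kg = 7,738 kg (under)
October 2019–December 2019: 4,864 kg + 1,474 kg + 78 kg = 6,416 kg (under)
1 window exceeds the threshold.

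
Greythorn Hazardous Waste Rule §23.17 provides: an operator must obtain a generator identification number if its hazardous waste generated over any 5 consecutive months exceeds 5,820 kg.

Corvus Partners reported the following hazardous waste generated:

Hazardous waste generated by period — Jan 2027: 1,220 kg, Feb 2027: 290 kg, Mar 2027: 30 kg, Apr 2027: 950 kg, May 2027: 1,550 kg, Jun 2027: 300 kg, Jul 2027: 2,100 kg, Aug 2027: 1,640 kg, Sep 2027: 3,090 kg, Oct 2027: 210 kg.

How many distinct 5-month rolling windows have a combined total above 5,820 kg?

Jan 2027–May 2027: 1,220 kg + 290 kg + 30 kg + 950 kg + 1,550 kg = 4,040 kg (under)
Feb 2027–Jun 2027: 290 kg + 30 kg + 950 kg + 1,550 kg + 300 kg = 3,120 kg (under)
Mar 2027–Jul 2027: 30 kg + 950 kg + 1,550 kg + 300 kg + 2,100 kg = 4,930 kg (under)
Apr 2027–Aug 2027: 950 kg + 1,550 kg + 300 kg + 2,100 kg + 1,640 kg = 6,540 kg (over)
May 2027–Sep 2027: 1,550 kg + 300 kg + 2,100 kg + 1,640 kg + 3,090 kg = 8,680 kg (over)
Jun 2027–Oct 2027: 300 kg + 2,100 kg + 1,640 kg + 3,090 kg + 210 kg = 7,340 kg (over)
3 windows exceed the threshold.

3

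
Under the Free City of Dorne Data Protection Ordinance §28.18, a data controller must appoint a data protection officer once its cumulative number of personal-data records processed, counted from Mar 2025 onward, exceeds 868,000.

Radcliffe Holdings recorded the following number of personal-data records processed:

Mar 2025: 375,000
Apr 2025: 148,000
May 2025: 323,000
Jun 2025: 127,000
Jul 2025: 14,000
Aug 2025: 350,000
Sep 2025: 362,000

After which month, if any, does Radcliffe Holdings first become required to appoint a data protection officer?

Through Mar 2025: 375,000
Through Apr 2025: 523,000
Through May 2025: 846,000
Through Jun 2025: 973,000 ← exceeds threshold

Jun 2025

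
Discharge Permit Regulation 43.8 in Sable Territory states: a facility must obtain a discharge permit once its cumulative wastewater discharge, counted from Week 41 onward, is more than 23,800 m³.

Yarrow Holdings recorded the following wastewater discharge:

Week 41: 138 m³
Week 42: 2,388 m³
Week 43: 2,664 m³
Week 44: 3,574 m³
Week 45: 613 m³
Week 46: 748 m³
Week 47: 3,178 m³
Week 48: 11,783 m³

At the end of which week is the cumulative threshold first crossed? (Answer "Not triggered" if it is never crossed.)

Through Week 41: 138 m³
Through Week 42: 2,526 m³
Through Week 43: 5,190 m³
Through Week 44: 8,764 m³
Through Week 45: 9,377 m³
Through Week 46: 10,125 m³
Through Week 47: 13,303 m³
Through Week 48: 25,086 m³ ← exceeds threshold

Week 48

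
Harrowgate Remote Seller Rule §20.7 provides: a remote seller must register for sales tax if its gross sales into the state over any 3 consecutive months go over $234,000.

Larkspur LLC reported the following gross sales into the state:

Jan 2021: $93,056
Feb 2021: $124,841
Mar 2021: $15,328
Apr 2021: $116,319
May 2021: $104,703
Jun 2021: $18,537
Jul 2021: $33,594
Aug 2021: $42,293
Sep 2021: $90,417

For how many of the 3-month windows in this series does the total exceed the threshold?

3

Jan 2021–Mar 2021: $93,056 + $124,841 + $15,328 = $233,225 (under)
Feb 2021–Apr 2021: $124,841 + $15,328 + $116,319 = $256,488 (over)
Mar 2021–May 2021: $15,328 + $116,319 + $104,703 = $236,350 (over)
Apr 2021–Jun 2021: $116,319 + $104,703 + $18,537 = $239,559 (over)
May 2021–Jul 2021: $104,703 + $18,537 + $33,594 = $156,834 (under)
Jun 2021–Aug 2021: $18,537 + $33,594 + $42,293 = $94,424 (under)
Jul 2021–Sep 2021: $33,594 + $42,293 + $90,417 = $166,304 (under)
3 windows exceed the threshold.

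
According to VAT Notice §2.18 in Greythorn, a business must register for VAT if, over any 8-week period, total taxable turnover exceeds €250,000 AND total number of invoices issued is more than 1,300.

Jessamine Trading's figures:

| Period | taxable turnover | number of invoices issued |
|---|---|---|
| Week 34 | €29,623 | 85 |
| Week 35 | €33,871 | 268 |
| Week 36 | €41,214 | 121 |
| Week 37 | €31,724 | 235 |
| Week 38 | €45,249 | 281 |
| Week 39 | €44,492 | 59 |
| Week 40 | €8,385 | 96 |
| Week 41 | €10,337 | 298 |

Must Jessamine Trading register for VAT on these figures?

Total taxable turnover: €29,623 + €33,871 + €41,214 + €31,724 + €45,249 + €44,492 + €8,385 + €10,337 = €244,895 (≤ €250,000).
Total number of invoices issued: 85 + 268 + 121 + 235 + 281 + 59 + 96 + 298 = 1,443 (> 1,300).
The test is 'and': the rule requires both, and at least one is not exceeded.

No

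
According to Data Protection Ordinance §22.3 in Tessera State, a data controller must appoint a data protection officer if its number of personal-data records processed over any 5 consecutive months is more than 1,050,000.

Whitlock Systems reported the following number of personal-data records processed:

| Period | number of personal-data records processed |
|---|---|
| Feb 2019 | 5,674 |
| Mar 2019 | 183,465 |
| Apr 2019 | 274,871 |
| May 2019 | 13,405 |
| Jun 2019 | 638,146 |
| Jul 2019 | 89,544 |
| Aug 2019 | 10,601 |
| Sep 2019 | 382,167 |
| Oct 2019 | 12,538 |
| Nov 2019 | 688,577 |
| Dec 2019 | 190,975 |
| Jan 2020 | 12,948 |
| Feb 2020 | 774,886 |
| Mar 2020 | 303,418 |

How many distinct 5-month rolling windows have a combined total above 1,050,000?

9

Feb 2019–Jun 2019: 5,674 + 183,465 + 274,871 + 13,405 + 638,146 = 1,115,561 (over)
Mar 2019–Jul 2019: 183,465 + 274,871 + 13,405 + 638,146 + 89,544 = 1,199,431 (over)
Apr 2019–Aug 2019: 274,871 + 13,405 + 638,146 + 89,544 + 10,601 = 1,026,567 (under)
May 2019–Sep 2019: 13,405 + 638,146 + 89,544 + 10,601 + 382,167 = 1,133,863 (over)
Jun 2019–Oct 2019: 638,146 + 89,544 + 10,601 + 382,167 + 12,538 = 1,132,996 (over)
Jul 2019–Nov 2019: 89,544 + 10,601 + 382,167 + 12,538 + 688,577 = 1,183,427 (over)
Aug 2019–Dec 2019: 10,601 + 382,167 + 12,538 + 688,577 + 190,975 = 1,284,858 (over)
Sep 2019–Jan 2020: 382,167 + 12,538 + 688,577 + 190,975 + 12,948 = 1,287,205 (over)
Oct 2019–Feb 2020: 12,538 + 688,577 + 190,975 + 12,948 + 774,886 = 1,679,924 (over)
Nov 2019–Mar 2020: 688,577 + 190,975 + 12,948 + 774,886 + 303,418 = 1,970,804 (over)
9 windows exceed the threshold.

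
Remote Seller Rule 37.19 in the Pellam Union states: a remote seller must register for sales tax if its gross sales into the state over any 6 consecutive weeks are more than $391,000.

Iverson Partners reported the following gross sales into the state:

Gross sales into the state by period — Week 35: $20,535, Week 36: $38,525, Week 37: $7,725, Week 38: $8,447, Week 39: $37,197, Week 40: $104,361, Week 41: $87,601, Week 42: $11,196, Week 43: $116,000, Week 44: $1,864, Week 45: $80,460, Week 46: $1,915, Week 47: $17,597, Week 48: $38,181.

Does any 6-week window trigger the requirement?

Yes

Week 35–Week 40: $20,535 + $38,525 + $7,725 + $8,447 + $37,197 + $104,361 = $216,790 (under)
Week 36–Week 41: $38,525 + $7,725 + $8,447 + $37,197 + $104,361 + $87,601 = $283,856 (under)
Week 37–Week 42: $7,725 + $8,447 + $37,197 + $104,361 + $87,601 + $11,196 = $256,527 (under)
Week 38–Week 43: $8,447 + $37,197 + $104,361 + $87,601 + $11,196 + $116,000 = $364,802 (under)
Week 39–Week 44: $37,197 + $104,361 + $87,601 + $11,196 + $116,000 + $1,864 = $358,219 (under)
Week 40–Week 45: $104,361 + $87,601 + $11,196 + $116,000 + $1,864 + $80,460 = $401,482 (over)
Week 41–Week 46: $87,601 + $11,196 + $116,000 + $1,864 + $80,460 + $1,915 = $299,036 (under)
Week 42–Week 47: $11,196 + $116,000 + $1,864 + $80,460 + $1,915 + $17,597 = $229,032 (under)
Week 43–Week 48: $116,000 + $1,864 + $80,460 + $1,915 + $17,597 + $38,181 = $256,017 (under)
At least one window exceeds $391,000.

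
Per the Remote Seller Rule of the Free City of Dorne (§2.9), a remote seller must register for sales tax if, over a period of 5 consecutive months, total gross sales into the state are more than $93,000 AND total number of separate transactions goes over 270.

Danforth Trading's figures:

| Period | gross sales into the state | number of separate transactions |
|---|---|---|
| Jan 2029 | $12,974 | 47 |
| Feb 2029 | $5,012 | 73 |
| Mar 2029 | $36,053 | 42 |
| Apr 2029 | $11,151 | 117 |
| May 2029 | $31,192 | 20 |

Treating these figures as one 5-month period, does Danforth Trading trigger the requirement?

Total gross sales into the state: $12,974 + $5,012 + $36,053 + $11,151 + $31,192 = $96,382 (> $93,000).
Total number of separate transactions: 47 + 73 + 42 + 117 + 20 = 299 (> 270).
The test is 'and': both thresholds are exceeded.

Yes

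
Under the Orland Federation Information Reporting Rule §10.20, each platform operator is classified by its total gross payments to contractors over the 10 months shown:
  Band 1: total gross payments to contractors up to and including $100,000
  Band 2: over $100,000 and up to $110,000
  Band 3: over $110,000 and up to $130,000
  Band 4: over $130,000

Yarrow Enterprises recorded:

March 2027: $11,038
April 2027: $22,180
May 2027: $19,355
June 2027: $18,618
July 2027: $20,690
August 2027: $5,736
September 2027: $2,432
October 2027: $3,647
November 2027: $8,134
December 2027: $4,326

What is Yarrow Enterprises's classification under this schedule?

Band 3

Total gross payments to contractors: $11,038 + $22,180 + $19,355 + $18,618 + $20,690 + $5,736 + $2,432 + $3,647 + $8,134 + $4,326 = $116,156.
$110,000 < $116,156 ≤ $130,000, so Band 3 applies.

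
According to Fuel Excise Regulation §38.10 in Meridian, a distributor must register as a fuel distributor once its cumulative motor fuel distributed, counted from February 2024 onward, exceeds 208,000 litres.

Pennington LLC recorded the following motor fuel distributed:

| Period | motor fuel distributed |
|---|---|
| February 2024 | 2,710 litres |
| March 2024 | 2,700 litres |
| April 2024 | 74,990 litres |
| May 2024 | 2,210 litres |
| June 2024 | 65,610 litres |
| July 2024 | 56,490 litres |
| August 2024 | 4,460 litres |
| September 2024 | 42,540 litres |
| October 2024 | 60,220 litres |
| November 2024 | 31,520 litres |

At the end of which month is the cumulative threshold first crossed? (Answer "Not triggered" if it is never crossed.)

Through February 2024: 2,710 litres
Through March 2024: 5,410 litres
Through April 2024: 80,400 litres
Through May 2024: 82,610 litres
Through June 2024: 148,220 litres
Through July 2024: 204,710 litres
Through August 2024: 209,170 litres ← exceeds threshold

August 2024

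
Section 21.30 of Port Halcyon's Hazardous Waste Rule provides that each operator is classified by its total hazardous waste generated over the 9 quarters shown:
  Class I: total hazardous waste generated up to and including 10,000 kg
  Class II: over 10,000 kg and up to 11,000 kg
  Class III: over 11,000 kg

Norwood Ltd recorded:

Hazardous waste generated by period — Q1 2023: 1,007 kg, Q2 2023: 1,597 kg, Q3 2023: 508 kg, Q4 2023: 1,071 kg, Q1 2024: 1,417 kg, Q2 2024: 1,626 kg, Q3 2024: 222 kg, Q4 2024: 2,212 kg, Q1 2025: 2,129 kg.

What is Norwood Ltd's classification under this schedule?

Total hazardous waste generated: 1,007 kg + 1,597 kg + 508 kg + 1,071 kg + 1,417 kg + 1,626 kg + 222 kg + 2,212 kg + 2,129 kg = 11,789 kg.
11,789 kg > 11,000 kg, so Class III applies.

Class III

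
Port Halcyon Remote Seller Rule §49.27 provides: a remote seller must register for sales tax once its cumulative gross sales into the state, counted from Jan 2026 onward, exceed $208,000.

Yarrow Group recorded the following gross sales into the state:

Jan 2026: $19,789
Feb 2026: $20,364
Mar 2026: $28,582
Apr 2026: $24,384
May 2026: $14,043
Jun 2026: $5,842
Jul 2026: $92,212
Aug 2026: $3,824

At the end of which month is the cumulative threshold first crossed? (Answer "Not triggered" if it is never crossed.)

Through Jan 2026: $19,789
Through Feb 2026: $40,153
Through Mar 2026: $68,735
Through Apr 2026: $93,119
Through May 2026: $107,162
Through Jun 2026: $113,004
Through Jul 2026: $205,216
Through Aug 2026: $209,040 ← exceeds threshold

Aug 2026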